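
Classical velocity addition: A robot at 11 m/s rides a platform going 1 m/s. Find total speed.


Given: object velocity = 11 m/s, platform velocity = 1 m/s (same direction)
Using classical velocity addition: v_total = v_object + v_platform
v_total = 11 + 1
v_total = 12 m/s

12 m/s


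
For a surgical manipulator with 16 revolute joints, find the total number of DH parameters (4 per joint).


Given: 16 joints, 4 DH parameters per joint (d, theta, a, alpha)
Total DH parameters = number_of_joints * 4
Total = 16 * 4
Total = 64

64


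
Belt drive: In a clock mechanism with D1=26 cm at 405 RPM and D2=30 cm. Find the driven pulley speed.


Given: D1 = 26 cm, w1 = 405 RPM, D2 = 30 cm
Using D1*w1 = D2*w2
w2 = D1*w1 / D2
w2 = 26*405 / 30
w2 = 10530 / 30
w2 = 351 RPM

351 RPM


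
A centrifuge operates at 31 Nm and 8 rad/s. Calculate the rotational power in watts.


Given: tau = 31 Nm, omega = 8 rad/s
Using P = tau * omega
P = 31 * 8
P = 248 W

248 W


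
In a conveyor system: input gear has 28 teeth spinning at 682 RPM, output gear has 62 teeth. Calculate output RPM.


Given: N1 = 28 teeth, w1 = 682 RPM, N2 = 62 teeth
Using N1*w1 = N2*w2
w2 = N1*w1 / N2
w2 = 28*682 / 62
w2 = 19096 / 62
w2 = 308 RPM

308 RPM


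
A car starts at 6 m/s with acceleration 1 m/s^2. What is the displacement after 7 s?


Given: v0 = 6 m/s, a = 1 m/s^2, t = 7 s
Using s = v0*t + (1/2)*a*t^2
s = 6*7 + (1/2)*1*7^2
s = 42 + (1/2)*49
s = 42 + 49/2
s = 133/2

133/2 m


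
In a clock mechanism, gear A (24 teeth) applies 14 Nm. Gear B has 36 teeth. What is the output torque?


Given: N1 = 24, N2 = 36, T1 = 14 Nm
Using T2/T1 = N2/N1
T2 = T1 * N2 / N1
T2 = 14 * 36 / 24
T2 = 504 / 24
T2 = 21 Nm

21 Nm


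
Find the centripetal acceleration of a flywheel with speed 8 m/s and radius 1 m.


Given: v = 8 m/s, r = 1 m
Using a_c = v^2 / r
a_c = 8^2 / 1
a_c = 64 / 1
a_c = 64 m/s^2

64 m/s^2


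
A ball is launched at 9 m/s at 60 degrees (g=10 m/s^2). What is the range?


Given: v0 = 9 m/s, theta = 60 deg, g = 10 m/s^2
sin(2*60) = sin(120) = sqrt(3)/2
Using R = v0^2 * sin(2*theta) / g
R = 9^2 * (sqrt(3)/2) / 10
R = 81 * sqrt(3) / 20
R = 81/20*sqrt(3) m

81/20*sqrt(3) m


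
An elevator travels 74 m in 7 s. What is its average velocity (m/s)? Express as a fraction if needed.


Given: distance d = 74 m, time t = 7 s
Using v = d / t
v = 74 / 7
v = 74/7 m/s

74/7 m/s


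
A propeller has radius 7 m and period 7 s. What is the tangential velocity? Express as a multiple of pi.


Given: radius r = 7 m, period T = 7 s
Using v = 2*pi*r / T
v = 2*pi*7 / 7
v = 14*pi / 7
v = 2*pi m/s

2*pi m/s


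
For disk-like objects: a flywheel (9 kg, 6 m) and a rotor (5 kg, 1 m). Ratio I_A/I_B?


Given: M1=9 kg, R1=6 m, M2=5 kg, R2=1 m
For a disk: I = (1/2)*M*R^2, so I_A/I_B = (M1*R1^2)/(M2*R2^2)
M1*R1^2 = 9*36 = 324
M2*R2^2 = 5*1 = 5
I_A/I_B = 324/5 = 324/5

324/5


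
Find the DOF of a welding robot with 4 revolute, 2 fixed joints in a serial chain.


Given: serial robot with 4 revolute, 2 fixed joints
DOF contribution per joint type: revolute=1, prismatic=1, spherical=3, fixed=0
DOF = 4*1 + 2*0
DOF = 4

4


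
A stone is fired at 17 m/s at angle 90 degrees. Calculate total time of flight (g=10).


Given: v0 = 17 m/s, theta = 90 deg, g = 10 m/s^2
sin(90) = 1
Using T = 2*v0*sin(theta) / g
T = 2*17*1 / 10
T = 34 / 10
T = 17/5 s

17/5 s


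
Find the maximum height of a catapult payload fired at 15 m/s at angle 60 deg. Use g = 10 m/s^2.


Given: v0 = 15 m/s, theta = 60 deg, g = 10 m/s^2
sin^2(60) = 3/4
Using H = v0^2 * sin^2(theta) / (2*g)
H = 15^2 * 3/4 / (2*10)
H = 225 * 3/4 / 20
H = 675/4 / 20
H = 135/16 m

135/16 m


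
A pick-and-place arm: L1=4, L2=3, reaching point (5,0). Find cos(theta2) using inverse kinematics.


Given: L1 = 4, L2 = 3, target (x, y) = (5, 0)
Using cos(theta2) = (x^2 + y^2 - L1^2 - L2^2) / (2*L1*L2)
x^2 + y^2 = 5^2 + 0 = 25
L1^2 + L2^2 = 16 + 9 = 25
Numerator = 25 - 25 = 0
Denominator = 2*4*3 = 24
cos(theta2) = 0/24 = 0

0


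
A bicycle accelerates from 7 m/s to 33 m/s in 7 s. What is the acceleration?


Given: initial velocity v0 = 7 m/s, final velocity v = 33 m/s, time t = 7 s
Using a = (v - v0) / t
a = (33 - 7) / 7
a = 26 / 7
a = 26/7 m/s^2

26/7 m/s^2


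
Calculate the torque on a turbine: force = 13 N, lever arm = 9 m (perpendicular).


Given: F = 13 N, r = 9 m, angle = 90 deg (perpendicular)
Using tau = F * r * sin(90)
sin(90) = 1
tau = 13 * 9 * 1
tau = 117 Nm

117 Nm


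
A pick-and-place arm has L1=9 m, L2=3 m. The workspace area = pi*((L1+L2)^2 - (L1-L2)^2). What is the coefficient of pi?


Given: L1 = 9, L2 = 3
(L1+L2)^2 = (12)^2 = 144
(L1-L2)^2 = (6)^2 = 36
Difference = 144 - 36 = 108
This equals 4*L1*L2 = 4*9*3 = 108
Workspace area = 108*pi

108


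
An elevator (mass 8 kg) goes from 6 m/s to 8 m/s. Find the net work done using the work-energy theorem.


Given: m = 8 kg, v0 = 6 m/s, v = 8 m/s
Using W = (1/2)*m*(v^2 - v0^2)
v^2 = 8^2 = 64
v0^2 = 6^2 = 36
v^2 - v0^2 = 64 - 36 = 28
W = (1/2)*8*28 = 112 J

112 J


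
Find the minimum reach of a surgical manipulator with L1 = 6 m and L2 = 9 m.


Given: L1 = 6 m, L2 = 9 m
For a 2-link planar arm, min reach = |L1 - L2| (second link folded back)
Min reach = |6 - 9|
Min reach = 3 m

3 m


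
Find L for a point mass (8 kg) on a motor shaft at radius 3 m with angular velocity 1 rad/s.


Given: m = 8 kg, r = 3 m, omega = 1 rad/s
For a point mass: I = m*r^2
I = 8*3^2 = 8*9 = 72
L = I*omega = 72*1
L = 72 kg*m^2/s

72 kg*m^2/s


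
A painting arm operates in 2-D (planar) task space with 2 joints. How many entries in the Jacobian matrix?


Given: task space dimension = 2, joints = 2
Jacobian is a 2 x 2 matrix
Total entries = rows * columns
Total = 2 * 2
Total = 4

4


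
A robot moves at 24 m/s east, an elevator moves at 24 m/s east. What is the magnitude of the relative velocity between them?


Given: v_A = 24 m/s east, v_B = 24 m/s east
Both move in the same direction; relative speed = |v_A - v_B|
|24 - 24| = |0|
= 0 m/s

0 m/s


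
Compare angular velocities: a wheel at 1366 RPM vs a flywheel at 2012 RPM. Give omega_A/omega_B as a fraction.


Given: RPM_A = 1366, RPM_B = 2012
omega = 2*pi*RPM/60, so omega_A/omega_B = RPM_A / RPM_B
omega_A/omega_B = 1366 / 2012
omega_A/omega_B = 683/1006

683/1006


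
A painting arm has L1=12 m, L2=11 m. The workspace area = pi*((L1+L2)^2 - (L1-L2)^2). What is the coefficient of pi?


Given: L1 = 12, L2 = 11
(L1+L2)^2 = (23)^2 = 529
(L1-L2)^2 = (1)^2 = 1
Difference = 529 - 1 = 528
This equals 4*L1*L2 = 4*12*11 = 528
Workspace area = 528*pi

528


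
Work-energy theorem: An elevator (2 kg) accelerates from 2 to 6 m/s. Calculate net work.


Given: m = 2 kg, v0 = 2 m/s, v = 6 m/s
Using W = (1/2)*m*(v^2 - v0^2)
v^2 = 6^2 = 36
v0^2 = 2^2 = 4
v^2 - v0^2 = 36 - 4 = 32
W = (1/2)*2*32 = 32 J

32 J


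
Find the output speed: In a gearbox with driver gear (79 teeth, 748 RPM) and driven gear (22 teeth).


Given: N1 = 79 teeth, w1 = 748 RPM, N2 = 22 teeth
Using N1*w1 = N2*w2
w2 = N1*w1 / N2
w2 = 79*748 / 22
w2 = 59092 / 22
w2 = 2686 RPM

2686 RPM


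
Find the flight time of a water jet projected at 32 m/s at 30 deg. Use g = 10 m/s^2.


Given: v0 = 32 m/s, theta = 30 deg, g = 10 m/s^2
sin(30) = 1/2
Using T = 2*v0*sin(theta) / g
T = 2*32*1/2 / 10
T = 32 / 10
T = 16/5 s

16/5 s


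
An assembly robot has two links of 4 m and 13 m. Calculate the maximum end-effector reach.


Given: L1 = 4 m, L2 = 13 m
For a 2-link planar arm, max reach = L1 + L2 (fully extended)
Max reach = 4 + 13
Max reach = 17 m

17 m


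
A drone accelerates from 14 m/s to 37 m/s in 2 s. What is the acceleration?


Given: initial velocity v0 = 14 m/s, final velocity v = 37 m/s, time t = 2 s
Using a = (v - v0) / t
a = (37 - 14) / 2
a = 23 / 2
a = 23/2 m/s^2

23/2 m/s^2


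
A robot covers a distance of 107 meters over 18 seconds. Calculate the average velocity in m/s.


Given: distance d = 107 m, time t = 18 s
Using v = d / t
v = 107 / 18
v = 107/18 m/s

107/18 m/s


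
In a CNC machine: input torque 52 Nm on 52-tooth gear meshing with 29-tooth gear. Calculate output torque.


Given: N1 = 52, N2 = 29, T1 = 52 Nm
Using T2/T1 = N2/N1
T2 = T1 * N2 / N1
T2 = 52 * 29 / 52
T2 = 1508 / 52
T2 = 29 Nm

29 Nm


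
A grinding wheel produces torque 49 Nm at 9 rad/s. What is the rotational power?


Given: tau = 49 Nm, omega = 9 rad/s
Using P = tau * omega
P = 49 * 9
P = 441 W

441 W


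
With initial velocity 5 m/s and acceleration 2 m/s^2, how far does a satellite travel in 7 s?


Given: v0 = 5 m/s, a = 2 m/s^2, t = 7 s
Using s = v0*t + (1/2)*a*t^2
s = 5*7 + (1/2)*2*7^2
s = 35 + (1/2)*98
s = 35 + 49
s = 84

84 m


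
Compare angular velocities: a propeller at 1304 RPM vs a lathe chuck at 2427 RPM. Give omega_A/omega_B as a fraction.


Given: RPM_A = 1304, RPM_B = 2427
omega = 2*pi*RPM/60, so omega_A/omega_B = RPM_A / RPM_B
omega_A/omega_B = 1304 / 2427
omega_A/omega_B = 1304/2427

1304/2427


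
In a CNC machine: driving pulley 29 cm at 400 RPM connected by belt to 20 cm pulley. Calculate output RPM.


Given: D1 = 29 cm, w1 = 400 RPM, D2 = 20 cm
Using D1*w1 = D2*w2
w2 = D1*w1 / D2
w2 = 29*400 / 20
w2 = 11600 / 20
w2 = 580 RPM

580 RPM


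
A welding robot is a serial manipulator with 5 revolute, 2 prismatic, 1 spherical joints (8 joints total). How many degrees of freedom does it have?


Given: serial robot with 5 revolute, 2 prismatic, 1 spherical joints
DOF contribution per joint type: revolute=1, prismatic=1, spherical=3, fixed=0
DOF = 5*1 + 2*1 + 1*3
DOF = 10

10


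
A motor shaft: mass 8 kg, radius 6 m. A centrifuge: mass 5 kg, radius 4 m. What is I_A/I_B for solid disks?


Given: M1=8 kg, R1=6 m, M2=5 kg, R2=4 m
For a disk: I = (1/2)*M*R^2, so I_A/I_B = (M1*R1^2)/(M2*R2^2)
M1*R1^2 = 8*36 = 288
M2*R2^2 = 5*16 = 80
I_A/I_B = 288/80 = 18/5

18/5


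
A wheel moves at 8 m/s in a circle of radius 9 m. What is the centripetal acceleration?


Given: v = 8 m/s, r = 9 m
Using a_c = v^2 / r
a_c = 8^2 / 9
a_c = 64 / 9
a_c = 64/9 m/s^2

64/9 m/s^2


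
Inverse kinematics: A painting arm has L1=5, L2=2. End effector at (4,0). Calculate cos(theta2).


Given: L1 = 5, L2 = 2, target (x, y) = (4, 0)
Using cos(theta2) = (x^2 + y^2 - L1^2 - L2^2) / (2*L1*L2)
x^2 + y^2 = 4^2 + 0 = 16
L1^2 + L2^2 = 25 + 4 = 29
Numerator = 16 - 29 = -13
Denominator = 2*5*2 = 20
cos(theta2) = -13/20 = -13/20

-13/20


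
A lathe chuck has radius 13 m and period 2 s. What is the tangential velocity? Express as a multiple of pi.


Given: radius r = 13 m, period T = 2 s
Using v = 2*pi*r / T
v = 2*pi*13 / 2
v = 26*pi / 2
v = 13*pi m/s

13*pi m/s


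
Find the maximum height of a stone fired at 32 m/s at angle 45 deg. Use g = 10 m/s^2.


Given: v0 = 32 m/s, theta = 45 deg, g = 10 m/s^2
sin^2(45) = 1/2
Using H = v0^2 * sin^2(theta) / (2*g)
H = 32^2 * 1/2 / (2*10)
H = 1024 * 1/2 / 20
H = 512 / 20
H = 128/5 m

128/5 m


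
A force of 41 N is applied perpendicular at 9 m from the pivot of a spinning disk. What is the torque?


Given: F = 41 N, r = 9 m, angle = 90 deg (perpendicular)
Using tau = F * r * sin(90)
sin(90) = 1
tau = 41 * 9 * 1
tau = 369 Nm

369 Nm


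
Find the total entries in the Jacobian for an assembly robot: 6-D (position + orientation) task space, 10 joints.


Given: task space dimension = 6, joints = 10
Jacobian is a 6 x 10 matrix
Total entries = rows * columns
Total = 6 * 10
Total = 60

60


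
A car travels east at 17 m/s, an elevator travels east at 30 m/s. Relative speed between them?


Given: v_A = 17 m/s east, v_B = 30 m/s east
Both move in the same direction; relative speed = |v_A - v_B|
|17 - 30| = |-13|
= 13 m/s

13 m/s


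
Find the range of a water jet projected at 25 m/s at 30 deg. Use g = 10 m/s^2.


Given: v0 = 25 m/s, theta = 30 deg, g = 10 m/s^2
sin(2*30) = sin(60) = sqrt(3)/2
Using R = v0^2 * sin(2*theta) / g
R = 25^2 * (sqrt(3)/2) / 10
R = 625 * sqrt(3) / 20
R = 125/4*sqrt(3) m

125/4*sqrt(3) m


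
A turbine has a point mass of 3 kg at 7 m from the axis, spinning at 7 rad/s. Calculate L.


Given: m = 3 kg, r = 7 m, omega = 7 rad/s
For a point mass: I = m*r^2
I = 3*7^2 = 3*49 = 147
L = I*omega = 147*7
L = 1029 kg*m^2/s

1029 kg*m^2/s


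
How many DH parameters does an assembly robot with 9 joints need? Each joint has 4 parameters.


Given: 9 joints, 4 DH parameters per joint (d, theta, a, alpha)
Total DH parameters = number_of_joints * 4
Total = 9 * 4
Total = 36

36


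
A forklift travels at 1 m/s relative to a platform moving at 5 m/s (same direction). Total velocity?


Given: object velocity = 1 m/s, platform velocity = 5 m/s (same direction)
Using classical velocity addition: v_total = v_object + v_platform
v_total = 1 + 5
v_total = 6 m/s

6 m/s


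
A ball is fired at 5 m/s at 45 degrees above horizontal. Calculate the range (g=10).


Given: v0 = 5 m/s, theta = 45 deg, g = 10 m/s^2
sin(2*45) = sin(90) = 1
Using R = v0^2 * sin(2*theta) / g
R = 5^2 * 1 / 10
R = 25 / 10
R = 5/2 m

5/2 m


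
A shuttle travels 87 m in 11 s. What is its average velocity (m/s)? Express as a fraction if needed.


Given: distance d = 87 m, time t = 11 s
Using v = d / t
v = 87 / 11
v = 87/11 m/s

87/11 m/s


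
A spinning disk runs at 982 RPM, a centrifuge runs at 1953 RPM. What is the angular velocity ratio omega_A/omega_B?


Given: RPM_A = 982, RPM_B = 1953
omega = 2*pi*RPM/60, so omega_A/omega_B = RPM_A / RPM_B
omega_A/omega_B = 982 / 1953
omega_A/omega_B = 982/1953

982/1953


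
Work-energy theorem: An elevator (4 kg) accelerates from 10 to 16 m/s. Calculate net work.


Given: m = 4 kg, v0 = 10 m/s, v = 16 m/s
Using W = (1/2)*m*(v^2 - v0^2)
v^2 = 16^2 = 256
v0^2 = 10^2 = 100
v^2 - v0^2 = 256 - 100 = 156
W = (1/2)*4*156 = 312 J

312 J


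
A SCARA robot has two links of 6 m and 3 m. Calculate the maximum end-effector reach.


Given: L1 = 6 m, L2 = 3 m
For a 2-link planar arm, max reach = L1 + L2 (fully extended)
Max reach = 6 + 3
Max reach = 9 m

9 m


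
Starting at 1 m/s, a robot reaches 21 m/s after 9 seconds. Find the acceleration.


Given: initial velocity v0 = 1 m/s, final velocity v = 21 m/s, time t = 9 s
Using a = (v - v0) / t
a = (21 - 1) / 9
a = 20 / 9
a = 20/9 m/s^2

20/9 m/s^2


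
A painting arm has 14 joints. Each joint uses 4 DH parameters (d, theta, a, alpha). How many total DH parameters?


Given: 14 joints, 4 DH parameters per joint (d, theta, a, alpha)
Total DH parameters = number_of_joints * 4
Total = 14 * 4
Total = 56

56


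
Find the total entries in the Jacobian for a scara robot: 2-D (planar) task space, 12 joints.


Given: task space dimension = 2, joints = 12
Jacobian is a 2 x 12 matrix
Total entries = rows * columns
Total = 2 * 12
Total = 24

24


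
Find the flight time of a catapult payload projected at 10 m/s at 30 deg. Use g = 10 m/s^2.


Given: v0 = 10 m/s, theta = 30 deg, g = 10 m/s^2
sin(30) = 1/2
Using T = 2*v0*sin(theta) / g
T = 2*10*1/2 / 10
T = 10 / 10
T = 1 s

1 s


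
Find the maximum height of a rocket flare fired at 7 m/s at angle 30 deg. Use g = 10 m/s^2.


Given: v0 = 7 m/s, theta = 30 deg, g = 10 m/s^2
sin^2(30) = 1/4
Using H = v0^2 * sin^2(theta) / (2*g)
H = 7^2 * 1/4 / (2*10)
H = 49 * 1/4 / 20
H = 49/4 / 20
H = 49/80 m

49/80 m


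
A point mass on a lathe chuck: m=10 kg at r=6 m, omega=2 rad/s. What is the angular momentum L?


Given: m = 10 kg, r = 6 m, omega = 2 rad/s
For a point mass: I = m*r^2
I = 10*6^2 = 10*36 = 360
L = I*omega = 360*2
L = 720 kg*m^2/s

720 kg*m^2/s


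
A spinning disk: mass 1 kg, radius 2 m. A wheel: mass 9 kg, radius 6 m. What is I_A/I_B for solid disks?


Given: M1=1 kg, R1=2 m, M2=9 kg, R2=6 m
For a disk: I = (1/2)*M*R^2, so I_A/I_B = (M1*R1^2)/(M2*R2^2)
M1*R1^2 = 1*4 = 4
M2*R2^2 = 9*36 = 324
I_A/I_B = 4/324 = 1/81

1/81


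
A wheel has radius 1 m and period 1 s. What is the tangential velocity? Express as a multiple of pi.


Given: radius r = 1 m, period T = 1 s
Using v = 2*pi*r / T
v = 2*pi*1 / 1
v = 2*pi / 1
v = 2*pi m/s

2*pi m/s


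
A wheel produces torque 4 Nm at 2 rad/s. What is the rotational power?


Given: tau = 4 Nm, omega = 2 rad/s
Using P = tau * omega
P = 4 * 2
P = 8 W

8 W


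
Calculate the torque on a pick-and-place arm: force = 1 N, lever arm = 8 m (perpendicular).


Given: F = 1 N, r = 8 m, angle = 90 deg (perpendicular)
Using tau = F * r * sin(90)
sin(90) = 1
tau = 1 * 8 * 1
tau = 8 Nm

8 Nm


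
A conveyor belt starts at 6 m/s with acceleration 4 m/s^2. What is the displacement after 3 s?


Given: v0 = 6 m/s, a = 4 m/s^2, t = 3 s
Using s = v0*t + (1/2)*a*t^2
s = 6*3 + (1/2)*4*3^2
s = 18 + (1/2)*36
s = 18 + 18
s = 36

36 m


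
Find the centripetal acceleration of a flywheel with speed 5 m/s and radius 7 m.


Given: v = 5 m/s, r = 7 m
Using a_c = v^2 / r
a_c = 5^2 / 7
a_c = 25 / 7
a_c = 25/7 m/s^2

25/7 m/s^2


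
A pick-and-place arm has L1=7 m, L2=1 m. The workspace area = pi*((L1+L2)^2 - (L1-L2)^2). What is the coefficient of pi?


Given: L1 = 7, L2 = 1
(L1+L2)^2 = (8)^2 = 64
(L1-L2)^2 = (6)^2 = 36
Difference = 64 - 36 = 28
This equals 4*L1*L2 = 4*7*1 = 28
Workspace area = 28*pi

28


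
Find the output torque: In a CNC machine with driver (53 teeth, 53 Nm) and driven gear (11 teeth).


Given: N1 = 53, N2 = 11, T1 = 53 Nm
Using T2/T1 = N2/N1
T2 = T1 * N2 / N1
T2 = 53 * 11 / 53
T2 = 583 / 53
T2 = 11 Nm

11 Nm


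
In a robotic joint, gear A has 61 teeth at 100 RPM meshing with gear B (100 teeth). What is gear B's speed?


Given: N1 = 61 teeth, w1 = 100 RPM, N2 = 100 teeth
Using N1*w1 = N2*w2
w2 = N1*w1 / N2
w2 = 61*100 / 100
w2 = 6100 / 100
w2 = 61 RPM

61 RPM


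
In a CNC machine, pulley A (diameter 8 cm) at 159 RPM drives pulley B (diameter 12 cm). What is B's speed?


Given: D1 = 8 cm, w1 = 159 RPM, D2 = 12 cm
Using D1*w1 = D2*w2
w2 = D1*w1 / D2
w2 = 8*159 / 12
w2 = 1272 / 12
w2 = 106 RPM

106 RPM


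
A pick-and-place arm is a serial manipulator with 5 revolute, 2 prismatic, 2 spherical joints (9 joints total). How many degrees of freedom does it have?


Given: serial robot with 5 revolute, 2 prismatic, 2 spherical joints
DOF contribution per joint type: revolute=1, prismatic=1, spherical=3, fixed=0
DOF = 5*1 + 2*1 + 2*3
DOF = 13

13


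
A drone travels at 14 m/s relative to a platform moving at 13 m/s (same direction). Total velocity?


Given: object velocity = 14 m/s, platform velocity = 13 m/s (same direction)
Using classical velocity addition: v_total = v_object + v_platform
v_total = 14 + 13
v_total = 27 m/s

27 m/s


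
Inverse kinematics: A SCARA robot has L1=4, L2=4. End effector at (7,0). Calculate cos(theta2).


Given: L1 = 4, L2 = 4, target (x, y) = (7, 0)
Using cos(theta2) = (x^2 + y^2 - L1^2 - L2^2) / (2*L1*L2)
x^2 + y^2 = 7^2 + 0 = 49
L1^2 + L2^2 = 16 + 16 = 32
Numerator = 49 - 32 = 17
Denominator = 2*4*4 = 32
cos(theta2) = 17/32 = 17/32

17/32


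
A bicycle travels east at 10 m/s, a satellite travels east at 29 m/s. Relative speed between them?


Given: v_A = 10 m/s east, v_B = 29 m/s east
Both move in the same direction; relative speed = |v_A - v_B|
|10 - 29| = |-19|
= 19 m/s

19 m/s


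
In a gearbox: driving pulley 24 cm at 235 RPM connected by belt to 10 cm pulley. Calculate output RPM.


Given: D1 = 24 cm, w1 = 235 RPM, D2 = 10 cm
Using D1*w1 = D2*w2
w2 = D1*w1 / D2
w2 = 24*235 / 10
w2 = 5640 / 10
w2 = 564 RPM

564 RPM


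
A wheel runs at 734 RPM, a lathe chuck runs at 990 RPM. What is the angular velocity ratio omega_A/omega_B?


Given: RPM_A = 734, RPM_B = 990
omega = 2*pi*RPM/60, so omega_A/omega_B = RPM_A / RPM_B
omega_A/omega_B = 734 / 990
omega_A/omega_B = 367/495

367/495


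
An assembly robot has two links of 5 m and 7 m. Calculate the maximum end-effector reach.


Given: L1 = 5 m, L2 = 7 m
For a 2-link planar arm, max reach = L1 + L2 (fully extended)
Max reach = 5 + 7
Max reach = 12 m

12 m


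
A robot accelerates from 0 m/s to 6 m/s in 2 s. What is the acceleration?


Given: initial velocity v0 = 0 m/s, final velocity v = 6 m/s, time t = 2 s
Using a = (v - v0) / t
a = (6 - 0) / 2
a = 6 / 2
a = 3 m/s^2

3 m/s^2


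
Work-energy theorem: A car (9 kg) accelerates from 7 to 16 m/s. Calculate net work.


Given: m = 9 kg, v0 = 7 m/s, v = 16 m/s
Using W = (1/2)*m*(v^2 - v0^2)
v^2 = 16^2 = 256
v0^2 = 7^2 = 49
v^2 - v0^2 = 256 - 49 = 207
W = (1/2)*9*207 = 1863/2 J

1863/2 J


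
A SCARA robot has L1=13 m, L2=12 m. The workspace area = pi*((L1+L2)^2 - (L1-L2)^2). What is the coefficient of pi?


Given: L1 = 13, L2 = 12
(L1+L2)^2 = (25)^2 = 625
(L1-L2)^2 = (1)^2 = 1
Difference = 625 - 1 = 624
This equals 4*L1*L2 = 4*13*12 = 624
Workspace area = 624*pi

624


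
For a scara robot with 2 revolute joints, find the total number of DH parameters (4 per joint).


Given: 2 joints, 4 DH parameters per joint (d, theta, a, alpha)
Total DH parameters = number_of_joints * 4
Total = 2 * 4
Total = 8

8


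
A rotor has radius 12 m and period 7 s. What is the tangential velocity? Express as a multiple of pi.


Given: radius r = 12 m, period T = 7 s
Using v = 2*pi*r / T
v = 2*pi*12 / 7
v = 24*pi / 7
v = 24/7*pi m/s

24/7*pi m/s


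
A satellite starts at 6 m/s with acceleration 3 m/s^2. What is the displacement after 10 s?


Given: v0 = 6 m/s, a = 3 m/s^2, t = 10 s
Using s = v0*t + (1/2)*a*t^2
s = 6*10 + (1/2)*3*10^2
s = 60 + (1/2)*300
s = 60 + 150
s = 210

210 m


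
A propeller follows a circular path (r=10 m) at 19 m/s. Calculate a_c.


Given: v = 19 m/s, r = 10 m
Using a_c = v^2 / r
a_c = 19^2 / 10
a_c = 361 / 10
a_c = 361/10 m/s^2

361/10 m/s^2


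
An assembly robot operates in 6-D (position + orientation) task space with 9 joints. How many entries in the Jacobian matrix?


Given: task space dimension = 6, joints = 9
Jacobian is a 6 x 9 matrix
Total entries = rows * columns
Total = 6 * 9
Total = 54

54


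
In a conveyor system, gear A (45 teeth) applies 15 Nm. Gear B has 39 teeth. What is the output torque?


Given: N1 = 45, N2 = 39, T1 = 15 Nm
Using T2/T1 = N2/N1
T2 = T1 * N2 / N1
T2 = 15 * 39 / 45
T2 = 585 / 45
T2 = 13 Nm

13 Nm


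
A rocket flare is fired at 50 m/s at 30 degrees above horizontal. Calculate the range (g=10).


Given: v0 = 50 m/s, theta = 30 deg, g = 10 m/s^2
sin(2*30) = sin(60) = sqrt(3)/2
Using R = v0^2 * sin(2*theta) / g
R = 50^2 * (sqrt(3)/2) / 10
R = 2500 * sqrt(3) / 20
R = 125*sqrt(3) m

125*sqrt(3) m


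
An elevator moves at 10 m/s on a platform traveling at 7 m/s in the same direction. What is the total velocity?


Given: object velocity = 10 m/s, platform velocity = 7 m/s (same direction)
Using classical velocity addition: v_total = v_object + v_platform
v_total = 10 + 7
v_total = 17 m/s

17 m/s


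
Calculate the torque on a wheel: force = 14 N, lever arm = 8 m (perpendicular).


Given: F = 14 N, r = 8 m, angle = 90 deg (perpendicular)
Using tau = F * r * sin(90)
sin(90) = 1
tau = 14 * 8 * 1
tau = 112 Nm

112 Nm


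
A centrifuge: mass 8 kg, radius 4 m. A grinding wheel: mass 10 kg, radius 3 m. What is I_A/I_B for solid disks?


Given: M1=8 kg, R1=4 m, M2=10 kg, R2=3 m
For a disk: I = (1/2)*M*R^2, so I_A/I_B = (M1*R1^2)/(M2*R2^2)
M1*R1^2 = 8*16 = 128
M2*R2^2 = 10*9 = 90
I_A/I_B = 128/90 = 64/45

64/45


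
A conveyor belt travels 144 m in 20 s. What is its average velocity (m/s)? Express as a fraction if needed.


Given: distance d = 144 m, time t = 20 s
Using v = d / t
v = 144 / 20
v = 36/5 m/s

36/5 m/s


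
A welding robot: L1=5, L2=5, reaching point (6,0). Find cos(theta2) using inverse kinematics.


Given: L1 = 5, L2 = 5, target (x, y) = (6, 0)
Using cos(theta2) = (x^2 + y^2 - L1^2 - L2^2) / (2*L1*L2)
x^2 + y^2 = 6^2 + 0 = 36
L1^2 + L2^2 = 25 + 25 = 50
Numerator = 36 - 50 = -14
Denominator = 2*5*5 = 50
cos(theta2) = -14/50 = -7/25

-7/25


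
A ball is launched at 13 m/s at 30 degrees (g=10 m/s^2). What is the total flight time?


Given: v0 = 13 m/s, theta = 30 deg, g = 10 m/s^2
sin(30) = 1/2
Using T = 2*v0*sin(theta) / g
T = 2*13*1/2 / 10
T = 13 / 10
T = 13/10 s

13/10 s


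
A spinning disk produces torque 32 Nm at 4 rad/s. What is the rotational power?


Given: tau = 32 Nm, omega = 4 rad/s
Using P = tau * omega
P = 32 * 4
P = 128 W

128 W


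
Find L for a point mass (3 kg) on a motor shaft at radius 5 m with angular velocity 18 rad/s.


Given: m = 3 kg, r = 5 m, omega = 18 rad/s
For a point mass: I = m*r^2
I = 3*5^2 = 3*25 = 75
L = I*omega = 75*18
L = 1350 kg*m^2/s

1350 kg*m^2/s


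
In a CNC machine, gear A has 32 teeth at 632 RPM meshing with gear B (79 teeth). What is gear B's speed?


Given: N1 = 32 teeth, w1 = 632 RPM, N2 = 79 teeth
Using N1*w1 = N2*w2
w2 = N1*w1 / N2
w2 = 32*632 / 79
w2 = 20224 / 79
w2 = 256 RPM

256 RPM


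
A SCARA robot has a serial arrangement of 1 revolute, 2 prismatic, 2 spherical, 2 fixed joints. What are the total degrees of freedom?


Given: serial robot with 1 revolute, 2 prismatic, 2 spherical, 2 fixed joints
DOF contribution per joint type: revolute=1, prismatic=1, spherical=3, fixed=0
DOF = 1*1 + 2*1 + 2*3 + 2*0
DOF = 9

9


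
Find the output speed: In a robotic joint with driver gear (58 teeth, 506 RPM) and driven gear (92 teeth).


Given: N1 = 58 teeth, w1 = 506 RPM, N2 = 92 teeth
Using N1*w1 = N2*w2
w2 = N1*w1 / N2
w2 = 58*506 / 92
w2 = 29348 / 92
w2 = 319 RPM

319 RPM


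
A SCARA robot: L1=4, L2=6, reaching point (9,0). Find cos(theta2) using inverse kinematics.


Given: L1 = 4, L2 = 6, target (x, y) = (9, 0)
Using cos(theta2) = (x^2 + y^2 - L1^2 - L2^2) / (2*L1*L2)
x^2 + y^2 = 9^2 + 0 = 81
L1^2 + L2^2 = 16 + 36 = 52
Numerator = 81 - 52 = 29
Denominator = 2*4*6 = 48
cos(theta2) = 29/48 = 29/48

29/48


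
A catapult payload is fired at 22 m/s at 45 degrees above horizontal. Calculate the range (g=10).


Given: v0 = 22 m/s, theta = 45 deg, g = 10 m/s^2
sin(2*45) = sin(90) = 1
Using R = v0^2 * sin(2*theta) / g
R = 22^2 * 1 / 10
R = 484 / 10
R = 242/5 m

242/5 m


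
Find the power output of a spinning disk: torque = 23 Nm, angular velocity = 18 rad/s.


Given: tau = 23 Nm, omega = 18 rad/s
Using P = tau * omega
P = 23 * 18
P = 414 W

414 W


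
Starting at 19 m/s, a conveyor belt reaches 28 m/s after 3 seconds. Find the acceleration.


Given: initial velocity v0 = 19 m/s, final velocity v = 28 m/s, time t = 3 s
Using a = (v - v0) / t
a = (28 - 19) / 3
a = 9 / 3
a = 3 m/s^2

3 m/s^2


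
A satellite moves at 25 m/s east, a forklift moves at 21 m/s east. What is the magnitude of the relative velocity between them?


Given: v_A = 25 m/s east, v_B = 21 m/s east
Both move in the same direction; relative speed = |v_A - v_B|
|25 - 21| = |4|
= 4 m/s

4 m/s


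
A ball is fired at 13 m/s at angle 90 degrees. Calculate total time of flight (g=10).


Given: v0 = 13 m/s, theta = 90 deg, g = 10 m/s^2
sin(90) = 1
Using T = 2*v0*sin(theta) / g
T = 2*13*1 / 10
T = 26 / 10
T = 13/5 s

13/5 s


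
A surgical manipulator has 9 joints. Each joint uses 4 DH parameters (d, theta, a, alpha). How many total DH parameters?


Given: 9 joints, 4 DH parameters per joint (d, theta, a, alpha)
Total DH parameters = number_of_joints * 4
Total = 9 * 4
Total = 36

36


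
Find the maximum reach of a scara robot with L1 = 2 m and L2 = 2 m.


Given: L1 = 2 m, L2 = 2 m
For a 2-link planar arm, max reach = L1 + L2 (fully extended)
Max reach = 2 + 2
Max reach = 4 m

4 m


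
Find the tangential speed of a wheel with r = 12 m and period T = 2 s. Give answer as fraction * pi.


Given: radius r = 12 m, period T = 2 s
Using v = 2*pi*r / T
v = 2*pi*12 / 2
v = 24*pi / 2
v = 12*pi m/s

12*pi m/s


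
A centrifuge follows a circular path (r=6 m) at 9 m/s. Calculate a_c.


Given: v = 9 m/s, r = 6 m
Using a_c = v^2 / r
a_c = 9^2 / 6
a_c = 81 / 6
a_c = 27/2 m/s^2

27/2 m/s^2


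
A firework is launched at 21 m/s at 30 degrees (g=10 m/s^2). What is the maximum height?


Given: v0 = 21 m/s, theta = 30 deg, g = 10 m/s^2
sin^2(30) = 1/4
Using H = v0^2 * sin^2(theta) / (2*g)
H = 21^2 * 1/4 / (2*10)
H = 441 * 1/4 / 20
H = 441/4 / 20
H = 441/80 m

441/80 m


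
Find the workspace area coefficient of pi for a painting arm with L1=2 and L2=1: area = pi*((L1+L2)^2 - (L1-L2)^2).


Given: L1 = 2, L2 = 1
(L1+L2)^2 = (3)^2 = 9
(L1-L2)^2 = (1)^2 = 1
Difference = 9 - 1 = 8
This equals 4*L1*L2 = 4*2*1 = 8
Workspace area = 8*pi

8


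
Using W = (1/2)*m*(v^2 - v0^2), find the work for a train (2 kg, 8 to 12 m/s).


Given: m = 2 kg, v0 = 8 m/s, v = 12 m/s
Using W = (1/2)*m*(v^2 - v0^2)
v^2 = 12^2 = 144
v0^2 = 8^2 = 64
v^2 - v0^2 = 144 - 64 = 80
W = (1/2)*2*80 = 80 J

80 J


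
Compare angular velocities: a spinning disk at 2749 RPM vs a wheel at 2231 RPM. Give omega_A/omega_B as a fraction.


Given: RPM_A = 2749, RPM_B = 2231
omega = 2*pi*RPM/60, so omega_A/omega_B = RPM_A / RPM_B
omega_A/omega_B = 2749 / 2231
omega_A/omega_B = 2749/2231

2749/2231


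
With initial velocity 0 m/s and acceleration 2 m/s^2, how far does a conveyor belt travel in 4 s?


Given: v0 = 0 m/s, a = 2 m/s^2, t = 4 s
Using s = v0*t + (1/2)*a*t^2
s = 0*4 + (1/2)*2*4^2
s = 0 + (1/2)*32
s = 0 + 16
s = 16

16 m


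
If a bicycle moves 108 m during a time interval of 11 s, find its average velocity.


Given: distance d = 108 m, time t = 11 s
Using v = d / t
v = 108 / 11
v = 108/11 m/s

108/11 m/s


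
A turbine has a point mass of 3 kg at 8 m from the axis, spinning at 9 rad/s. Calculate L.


Given: m = 3 kg, r = 8 m, omega = 9 rad/s
For a point mass: I = m*r^2
I = 3*8^2 = 3*64 = 192
L = I*omega = 192*9
L = 1728 kg*m^2/s

1728 kg*m^2/s


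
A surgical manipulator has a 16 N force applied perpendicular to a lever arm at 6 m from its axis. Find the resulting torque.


Given: F = 16 N, r = 6 m, angle = 90 deg (perpendicular)
Using tau = F * r * sin(90)
sin(90) = 1
tau = 16 * 6 * 1
tau = 96 Nm

96 Nm


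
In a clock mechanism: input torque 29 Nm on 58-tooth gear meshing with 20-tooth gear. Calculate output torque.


Given: N1 = 58, N2 = 20, T1 = 29 Nm
Using T2/T1 = N2/N1
T2 = T1 * N2 / N1
T2 = 29 * 20 / 58
T2 = 580 / 58
T2 = 10 Nm

10 Nm


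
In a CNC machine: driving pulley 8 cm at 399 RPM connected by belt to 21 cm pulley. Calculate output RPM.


Given: D1 = 8 cm, w1 = 399 RPM, D2 = 21 cm
Using D1*w1 = D2*w2
w2 = D1*w1 / D2
w2 = 8*399 / 21
w2 = 3192 / 21
w2 = 152 RPM

152 RPM


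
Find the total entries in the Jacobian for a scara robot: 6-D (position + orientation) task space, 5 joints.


Given: task space dimension = 6, joints = 5
Jacobian is a 6 x 5 matrix
Total entries = rows * columns
Total = 6 * 5
Total = 30

30


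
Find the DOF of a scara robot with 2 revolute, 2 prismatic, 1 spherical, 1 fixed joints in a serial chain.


Given: serial robot with 2 revolute, 2 prismatic, 1 spherical, 1 fixed joints
DOF contribution per joint type: revolute=1, prismatic=1, spherical=3, fixed=0
DOF = 2*1 + 2*1 + 1*3 + 1*0
DOF = 7

7


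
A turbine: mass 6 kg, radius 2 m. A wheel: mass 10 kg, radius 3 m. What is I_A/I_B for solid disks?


Given: M1=6 kg, R1=2 m, M2=10 kg, R2=3 m
For a disk: I = (1/2)*M*R^2, so I_A/I_B = (M1*R1^2)/(M2*R2^2)
M1*R1^2 = 6*4 = 24
M2*R2^2 = 10*9 = 90
I_A/I_B = 24/90 = 4/15

4/15


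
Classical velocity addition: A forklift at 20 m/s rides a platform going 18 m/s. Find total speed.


Given: object velocity = 20 m/s, platform velocity = 18 m/s (same direction)
Using classical velocity addition: v_total = v_object + v_platform
v_total = 20 + 18
v_total = 38 m/s

38 m/s


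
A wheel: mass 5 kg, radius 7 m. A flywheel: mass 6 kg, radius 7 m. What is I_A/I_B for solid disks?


Given: M1=5 kg, R1=7 m, M2=6 kg, R2=7 m
For a disk: I = (1/2)*M*R^2, so I_A/I_B = (M1*R1^2)/(M2*R2^2)
M1*R1^2 = 5*49 = 245
M2*R2^2 = 6*49 = 294
I_A/I_B = 245/294 = 5/6

5/6


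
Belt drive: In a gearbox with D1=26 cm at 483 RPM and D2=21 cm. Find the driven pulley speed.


Given: D1 = 26 cm, w1 = 483 RPM, D2 = 21 cm
Using D1*w1 = D2*w2
w2 = D1*w1 / D2
w2 = 26*483 / 21
w2 = 12558 / 21
w2 = 598 RPM

598 RPM


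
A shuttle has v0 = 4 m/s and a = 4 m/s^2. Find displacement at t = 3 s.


Given: v0 = 4 m/s, a = 4 m/s^2, t = 3 s
Using s = v0*t + (1/2)*a*t^2
s = 4*3 + (1/2)*4*3^2
s = 12 + (1/2)*36
s = 12 + 18
s = 30

30 m


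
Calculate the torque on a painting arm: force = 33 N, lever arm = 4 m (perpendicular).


Given: F = 33 N, r = 4 m, angle = 90 deg (perpendicular)
Using tau = F * r * sin(90)
sin(90) = 1
tau = 33 * 4 * 1
tau = 132 Nm

132 Nm


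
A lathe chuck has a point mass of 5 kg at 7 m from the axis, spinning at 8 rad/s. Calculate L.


Given: m = 5 kg, r = 7 m, omega = 8 rad/s
For a point mass: I = m*r^2
I = 5*7^2 = 5*49 = 245
L = I*omega = 245*8
L = 1960 kg*m^2/s

1960 kg*m^2/s


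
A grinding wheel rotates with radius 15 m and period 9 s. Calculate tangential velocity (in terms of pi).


Given: radius r = 15 m, period T = 9 s
Using v = 2*pi*r / T
v = 2*pi*15 / 9
v = 30*pi / 9
v = 10/3*pi m/s

10/3*pi m/s


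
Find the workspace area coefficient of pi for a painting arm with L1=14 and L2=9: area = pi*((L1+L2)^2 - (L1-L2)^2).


Given: L1 = 14, L2 = 9
(L1+L2)^2 = (23)^2 = 529
(L1-L2)^2 = (5)^2 = 25
Difference = 529 - 25 = 504
This equals 4*L1*L2 = 4*14*9 = 504
Workspace area = 504*pi

504


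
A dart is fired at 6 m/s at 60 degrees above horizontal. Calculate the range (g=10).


Given: v0 = 6 m/s, theta = 60 deg, g = 10 m/s^2
sin(2*60) = sin(120) = sqrt(3)/2
Using R = v0^2 * sin(2*theta) / g
R = 6^2 * (sqrt(3)/2) / 10
R = 36 * sqrt(3) / 20
R = 9/5*sqrt(3) m

9/5*sqrt(3) m


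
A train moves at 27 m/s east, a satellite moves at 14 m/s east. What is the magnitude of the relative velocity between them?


Given: v_A = 27 m/s east, v_B = 14 m/s east
Both move in the same direction; relative speed = |v_A - v_B|
|27 - 14| = |13|
= 13 m/s

13 m/s


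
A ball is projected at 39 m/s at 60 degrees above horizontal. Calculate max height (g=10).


Given: v0 = 39 m/s, theta = 60 deg, g = 10 m/s^2
sin^2(60) = 3/4
Using H = v0^2 * sin^2(theta) / (2*g)
H = 39^2 * 3/4 / (2*10)
H = 1521 * 3/4 / 20
H = 4563/4 / 20
H = 4563/80 m

4563/80 m


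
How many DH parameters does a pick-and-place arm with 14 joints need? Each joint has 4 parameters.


Given: 14 joints, 4 DH parameters per joint (d, theta, a, alpha)
Total DH parameters = number_of_joints * 4
Total = 14 * 4
Total = 56

56


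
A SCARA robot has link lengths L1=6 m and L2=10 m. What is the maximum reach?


Given: L1 = 6 m, L2 = 10 m
For a 2-link planar arm, max reach = L1 + L2 (fully extended)
Max reach = 6 + 10
Max reach = 16 m

16 m


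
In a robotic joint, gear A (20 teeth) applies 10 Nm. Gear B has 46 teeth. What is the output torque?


Given: N1 = 20, N2 = 46, T1 = 10 Nm
Using T2/T1 = N2/N1
T2 = T1 * N2 / N1
T2 = 10 * 46 / 20
T2 = 460 / 20
T2 = 23 Nm

23 Nm


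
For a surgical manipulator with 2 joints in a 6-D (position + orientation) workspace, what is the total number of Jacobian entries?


Given: task space dimension = 6, joints = 2
Jacobian is a 6 x 2 matrix
Total entries = rows * columns
Total = 6 * 2
Total = 12

12


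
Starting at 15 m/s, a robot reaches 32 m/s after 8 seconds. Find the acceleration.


Given: initial velocity v0 = 15 m/s, final velocity v = 32 m/s, time t = 8 s
Using a = (v - v0) / t
a = (32 - 15) / 8
a = 17 / 8
a = 17/8 m/s^2

17/8 m/s^2


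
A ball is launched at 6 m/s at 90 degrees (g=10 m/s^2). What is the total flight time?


Given: v0 = 6 m/s, theta = 90 deg, g = 10 m/s^2
sin(90) = 1
Using T = 2*v0*sin(theta) / g
T = 2*6*1 / 10
T = 12 / 10
T = 6/5 s

6/5 s


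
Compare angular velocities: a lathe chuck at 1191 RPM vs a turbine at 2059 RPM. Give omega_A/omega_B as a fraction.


Given: RPM_A = 1191, RPM_B = 2059
omega = 2*pi*RPM/60, so omega_A/omega_B = RPM_A / RPM_B
omega_A/omega_B = 1191 / 2059
omega_A/omega_B = 1191/2059

1191/2059


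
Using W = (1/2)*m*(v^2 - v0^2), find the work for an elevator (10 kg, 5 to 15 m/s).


Given: m = 10 kg, v0 = 5 m/s, v = 15 m/s
Using W = (1/2)*m*(v^2 - v0^2)
v^2 = 15^2 = 225
v0^2 = 5^2 = 25
v^2 - v0^2 = 225 - 25 = 200
W = (1/2)*10*200 = 1000 J

1000 J


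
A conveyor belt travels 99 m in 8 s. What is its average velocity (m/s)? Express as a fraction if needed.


Given: distance d = 99 m, time t = 8 s
Using v = d / t
v = 99 / 8
v = 99/8 m/s

99/8 m/s


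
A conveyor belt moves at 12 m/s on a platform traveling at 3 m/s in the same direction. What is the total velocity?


Given: object velocity = 12 m/s, platform velocity = 3 m/s (same direction)
Using classical velocity addition: v_total = v_object + v_platform
v_total = 12 + 3
v_total = 15 m/s

15 m/s


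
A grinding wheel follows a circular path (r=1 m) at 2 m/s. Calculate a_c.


Given: v = 2 m/s, r = 1 m
Using a_c = v^2 / r
a_c = 2^2 / 1
a_c = 4 / 1
a_c = 4 m/s^2

4 m/s^2


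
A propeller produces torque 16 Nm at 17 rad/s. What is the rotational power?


Given: tau = 16 Nm, omega = 17 rad/s
Using P = tau * omega
P = 16 * 17
P = 272 W

272 W


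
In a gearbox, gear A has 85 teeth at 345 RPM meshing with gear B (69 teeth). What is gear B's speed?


Given: N1 = 85 teeth, w1 = 345 RPM, N2 = 69 teeth
Using N1*w1 = N2*w2
w2 = N1*w1 / N2
w2 = 85*345 / 69
w2 = 29325 / 69
w2 = 425 RPM

425 RPM


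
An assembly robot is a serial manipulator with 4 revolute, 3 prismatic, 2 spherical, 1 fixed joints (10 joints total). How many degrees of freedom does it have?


Given: serial robot with 4 revolute, 3 prismatic, 2 spherical, 1 fixed joints
DOF contribution per joint type: revolute=1, prismatic=1, spherical=3, fixed=0
DOF = 4*1 + 3*1 + 2*3 + 1*0
DOF = 13

13


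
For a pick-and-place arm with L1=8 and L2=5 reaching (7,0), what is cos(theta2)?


Given: L1 = 8, L2 = 5, target (x, y) = (7, 0)
Using cos(theta2) = (x^2 + y^2 - L1^2 - L2^2) / (2*L1*L2)
x^2 + y^2 = 7^2 + 0 = 49
L1^2 + L2^2 = 64 + 25 = 89
Numerator = 49 - 89 = -40
Denominator = 2*8*5 = 80
cos(theta2) = -40/80 = -1/2

-1/2


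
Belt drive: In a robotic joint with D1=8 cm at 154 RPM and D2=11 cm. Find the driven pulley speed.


Given: D1 = 8 cm, w1 = 154 RPM, D2 = 11 cm
Using D1*w1 = D2*w2
w2 = D1*w1 / D2
w2 = 8*154 / 11
w2 = 1232 / 11
w2 = 112 RPM

112 RPM


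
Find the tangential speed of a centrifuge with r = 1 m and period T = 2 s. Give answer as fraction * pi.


Given: radius r = 1 m, period T = 2 s
Using v = 2*pi*r / T
v = 2*pi*1 / 2
v = 2*pi / 2
v = 1*pi m/s

1*pi m/s


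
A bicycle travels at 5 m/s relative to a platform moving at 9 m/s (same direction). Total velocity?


Given: object velocity = 5 m/s, platform velocity = 9 m/s (same direction)
Using classical velocity addition: v_total = v_object + v_platform
v_total = 5 + 9
v_total = 14 m/s

14 m/s


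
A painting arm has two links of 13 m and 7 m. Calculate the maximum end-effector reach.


Given: L1 = 13 m, L2 = 7 m
For a 2-link planar arm, max reach = L1 + L2 (fully extended)
Max reach = 13 + 7
Max reach = 20 m

20 m


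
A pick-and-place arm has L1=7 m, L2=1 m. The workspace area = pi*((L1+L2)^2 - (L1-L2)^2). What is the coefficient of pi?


Given: L1 = 7, L2 = 1
(L1+L2)^2 = (8)^2 = 64
(L1-L2)^2 = (6)^2 = 36
Difference = 64 - 36 = 28
This equals 4*L1*L2 = 4*7*1 = 28
Workspace area = 28*pi

28


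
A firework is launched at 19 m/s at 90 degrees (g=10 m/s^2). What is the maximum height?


Given: v0 = 19 m/s, theta = 90 deg, g = 10 m/s^2
sin^2(90) = 1
Using H = v0^2 * sin^2(theta) / (2*g)
H = 19^2 * 1 / (2*10)
H = 361 * 1 / 20
H = 361 / 20
H = 361/20 m

361/20 m


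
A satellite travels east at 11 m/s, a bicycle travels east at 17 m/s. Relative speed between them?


Given: v_A = 11 m/s east, v_B = 17 m/s east
Both move in the same direction; relative speed = |v_A - v_B|
|11 - 17| = |-6|
= 6 m/s

6 m/s
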